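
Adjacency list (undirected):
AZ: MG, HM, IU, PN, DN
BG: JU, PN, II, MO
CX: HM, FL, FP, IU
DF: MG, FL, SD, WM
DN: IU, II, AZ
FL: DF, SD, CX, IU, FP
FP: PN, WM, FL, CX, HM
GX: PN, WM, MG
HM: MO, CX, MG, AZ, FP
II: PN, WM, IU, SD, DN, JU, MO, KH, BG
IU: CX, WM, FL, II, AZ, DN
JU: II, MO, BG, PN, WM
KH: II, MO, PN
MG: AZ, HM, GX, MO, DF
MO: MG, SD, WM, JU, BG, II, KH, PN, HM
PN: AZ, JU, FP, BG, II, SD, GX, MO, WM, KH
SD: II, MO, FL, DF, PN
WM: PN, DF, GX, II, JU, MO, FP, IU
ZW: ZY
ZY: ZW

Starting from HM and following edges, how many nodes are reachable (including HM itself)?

BFS from HM visits: HM, MO, MG, FP, CX, AZ, WM, SD, PN, KH, JU, II, BG, GX, DF, FL, IU, DN
Reachable nodes: 18 of 20 total.

18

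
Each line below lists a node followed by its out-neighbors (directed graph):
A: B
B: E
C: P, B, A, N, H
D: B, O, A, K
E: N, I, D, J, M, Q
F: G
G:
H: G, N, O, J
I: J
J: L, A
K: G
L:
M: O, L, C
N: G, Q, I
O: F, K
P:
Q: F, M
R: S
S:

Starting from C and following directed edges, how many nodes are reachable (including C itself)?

17

BFS from C visits: C, A, B, H, N, P, E, G, J, O, I, Q, D, M, L, F, K
Reachable nodes: 17 of 19 total.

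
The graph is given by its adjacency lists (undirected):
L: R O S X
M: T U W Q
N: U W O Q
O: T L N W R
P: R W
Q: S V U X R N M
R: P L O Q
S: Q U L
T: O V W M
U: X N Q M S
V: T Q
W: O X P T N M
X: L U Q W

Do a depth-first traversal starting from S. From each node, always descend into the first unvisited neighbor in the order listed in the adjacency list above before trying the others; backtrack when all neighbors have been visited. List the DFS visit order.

Visit S
S → Q
Q → V
V → T
T → O
O → L
L → R
R → P
P → W
W → X
X → U
U → N
U → M

S, Q, V, T, O, L, R, P, W, X, U, N, M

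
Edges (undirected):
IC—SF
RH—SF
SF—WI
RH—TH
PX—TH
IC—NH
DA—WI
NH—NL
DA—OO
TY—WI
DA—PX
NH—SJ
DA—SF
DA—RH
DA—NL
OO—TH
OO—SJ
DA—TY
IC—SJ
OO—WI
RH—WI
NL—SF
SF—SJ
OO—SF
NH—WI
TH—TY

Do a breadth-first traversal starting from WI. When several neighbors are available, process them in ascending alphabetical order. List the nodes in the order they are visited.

WI, DA, NH, OO, RH, SF, TY, NL, PX, IC, SJ, TH

Visit WI; enqueue DA, NH, OO, RH, SF, TY → queue [DA, NH, OO, RH, SF, TY]
Visit DA; enqueue NL, PX → queue [NH, OO, RH, SF, TY, NL, PX]
Visit NH; enqueue IC, SJ → queue [OO, RH, SF, TY, NL, PX, IC, SJ]
Visit OO; enqueue TH → queue [RH, SF, TY, NL, PX, IC, SJ, TH]
Visit RH → queue [SF, TY, NL, PX, IC, SJ, TH]
Visit SF → queue [TY, NL, PX, IC, SJ, TH]
Visit TY → queue [NL, PX, IC, SJ, TH]
Visit NL → queue [PX, IC, SJ, TH]
Visit PX → queue [IC, SJ, TH]
Visit IC → queue [SJ, TH]
Visit SJ → queue [TH]
Visit TH → queue []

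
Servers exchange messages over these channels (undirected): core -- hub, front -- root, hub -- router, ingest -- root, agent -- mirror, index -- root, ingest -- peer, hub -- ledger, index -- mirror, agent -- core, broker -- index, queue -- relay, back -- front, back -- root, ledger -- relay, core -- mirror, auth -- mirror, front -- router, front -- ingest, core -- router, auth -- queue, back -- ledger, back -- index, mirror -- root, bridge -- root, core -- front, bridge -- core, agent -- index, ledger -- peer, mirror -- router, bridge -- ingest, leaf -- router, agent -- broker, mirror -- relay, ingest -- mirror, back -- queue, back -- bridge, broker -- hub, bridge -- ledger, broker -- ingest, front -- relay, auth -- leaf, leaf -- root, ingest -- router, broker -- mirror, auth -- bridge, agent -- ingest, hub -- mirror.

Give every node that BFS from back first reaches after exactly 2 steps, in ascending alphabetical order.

agent, auth, broker, core, hub, ingest, leaf, mirror, peer, relay, router

Level 0: back
Level 1: bridge, front, index, ledger, queue, root
Level 2: agent, auth, broker, core, hub, ingest, leaf, mirror, peer, relay, router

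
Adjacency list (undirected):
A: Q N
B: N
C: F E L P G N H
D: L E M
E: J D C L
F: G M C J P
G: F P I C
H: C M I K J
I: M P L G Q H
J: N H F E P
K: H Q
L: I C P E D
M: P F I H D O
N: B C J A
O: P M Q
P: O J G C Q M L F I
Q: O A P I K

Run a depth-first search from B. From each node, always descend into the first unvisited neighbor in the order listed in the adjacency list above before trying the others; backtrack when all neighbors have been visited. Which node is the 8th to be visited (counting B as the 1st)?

M

Visit B
B → N
N → C
C → F
F → G
G → P
P → O
O → M
M → I
I → L
L → E
E → J
J → H
H → K
K → Q
Q → A
E → D

Visit order: B, N, C, F, G, P, O, M, I, L, E, J, H, K, Q, A, D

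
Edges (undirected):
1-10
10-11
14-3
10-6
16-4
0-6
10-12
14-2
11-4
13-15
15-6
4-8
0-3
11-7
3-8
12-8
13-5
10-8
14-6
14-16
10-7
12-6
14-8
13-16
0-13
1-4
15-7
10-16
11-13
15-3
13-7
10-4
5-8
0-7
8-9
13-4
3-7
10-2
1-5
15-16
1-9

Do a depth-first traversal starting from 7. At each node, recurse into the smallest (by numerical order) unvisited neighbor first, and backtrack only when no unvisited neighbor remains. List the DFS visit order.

Visit 7
7 → 0
0 → 3
3 → 8
8 → 4
4 → 1
1 → 5
5 → 13
13 → 11
11 → 10
10 → 2
2 → 14
14 → 6
6 → 12
6 → 15
15 → 16
1 → 9

7 → 0 → 3 → 8 → 4 → 1 → 5 → 13 → 11 → 10 → 2 → 14 → 6 → 12 → 15 → 16 → 9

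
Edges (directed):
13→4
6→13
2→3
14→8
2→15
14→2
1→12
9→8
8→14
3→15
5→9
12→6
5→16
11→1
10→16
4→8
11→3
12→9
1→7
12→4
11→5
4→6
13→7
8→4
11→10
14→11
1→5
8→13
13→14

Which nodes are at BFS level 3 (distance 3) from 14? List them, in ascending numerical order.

Level 0: 14
Level 1: 2, 8, 11
Level 2: 1, 3, 4, 5, 10, 13, 15
Level 3: 6, 7, 9, 12, 16

6, 7, 9, 12, 16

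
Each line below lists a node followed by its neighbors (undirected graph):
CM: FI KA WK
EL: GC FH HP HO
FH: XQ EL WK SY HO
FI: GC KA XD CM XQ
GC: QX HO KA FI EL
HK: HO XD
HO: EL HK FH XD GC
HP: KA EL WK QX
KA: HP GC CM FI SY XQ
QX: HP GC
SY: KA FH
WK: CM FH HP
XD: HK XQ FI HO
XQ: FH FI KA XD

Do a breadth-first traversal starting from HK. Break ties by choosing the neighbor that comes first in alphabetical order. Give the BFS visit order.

HK, HO, XD, EL, FH, GC, FI, XQ, HP, SY, WK, KA, QX, CM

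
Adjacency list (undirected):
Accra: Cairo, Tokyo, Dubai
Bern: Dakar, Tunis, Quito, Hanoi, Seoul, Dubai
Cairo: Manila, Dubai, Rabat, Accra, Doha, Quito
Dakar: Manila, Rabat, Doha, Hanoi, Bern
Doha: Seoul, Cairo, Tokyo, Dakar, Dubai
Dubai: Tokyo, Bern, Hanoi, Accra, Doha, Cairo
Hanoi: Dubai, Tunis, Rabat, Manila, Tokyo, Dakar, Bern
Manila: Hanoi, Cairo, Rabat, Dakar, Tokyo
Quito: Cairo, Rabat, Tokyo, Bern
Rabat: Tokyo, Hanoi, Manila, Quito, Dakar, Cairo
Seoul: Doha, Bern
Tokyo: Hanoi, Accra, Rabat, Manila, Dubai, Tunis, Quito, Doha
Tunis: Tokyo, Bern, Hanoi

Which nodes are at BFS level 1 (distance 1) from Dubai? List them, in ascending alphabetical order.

Accra, Bern, Cairo, Doha, Hanoi, Tokyo

Level 0: Dubai
Level 1: Accra, Bern, Cairo, Doha, Hanoi, Tokyo
Level 2: Dakar, Manila, Quito, Rabat, Seoul, Tunis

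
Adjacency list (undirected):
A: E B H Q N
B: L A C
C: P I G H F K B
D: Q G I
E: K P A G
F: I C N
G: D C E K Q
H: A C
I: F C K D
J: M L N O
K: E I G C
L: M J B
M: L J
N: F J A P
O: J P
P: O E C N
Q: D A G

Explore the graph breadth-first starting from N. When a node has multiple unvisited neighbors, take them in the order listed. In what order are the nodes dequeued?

N, F, J, A, P, I, C, M, L, O, E, B, H, Q, K, D, G

Visit N; enqueue F, J, A, P → queue [F, J, A, P]
Visit F; enqueue I, C → queue [J, A, P, I, C]
Visit J; enqueue M, L, O → queue [A, P, I, C, M, L, O]
Visit A; enqueue E, B, H, Q → queue [P, I, C, M, L, O, E, B, H, Q]
Visit P → queue [I, C, M, L, O, E, B, H, Q]
Visit I; enqueue K, D → queue [C, M, L, O, E, B, H, Q, K, D]
Visit C; enqueue G → queue [M, L, O, E, B, H, Q, K, D, G]
Visit M → queue [L, O, E, B, H, Q, K, D, G]
Visit L → queue [O, E, B, H, Q, K, D, G]
Visit O → queue [E, B, H, Q, K, D, G]
Visit E → queue [B, H, Q, K, D, G]
Visit B → queue [H, Q, K, D, G]
Visit H → queue [Q, K, D, G]
Visit Q → queue [K, D, G]
Visit K → queue [D, G]
Visit D → queue [G]
Visit G → queue []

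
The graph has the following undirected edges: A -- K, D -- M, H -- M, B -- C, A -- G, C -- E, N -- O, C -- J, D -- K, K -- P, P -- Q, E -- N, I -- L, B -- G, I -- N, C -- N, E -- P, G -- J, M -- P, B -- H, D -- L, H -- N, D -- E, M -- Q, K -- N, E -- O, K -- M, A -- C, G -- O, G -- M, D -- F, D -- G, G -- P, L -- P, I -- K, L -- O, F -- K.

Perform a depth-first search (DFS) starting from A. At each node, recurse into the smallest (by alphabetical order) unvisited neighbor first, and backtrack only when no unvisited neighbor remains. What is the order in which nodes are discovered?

A, C, B, G, D, E, N, H, M, K, F, I, L, O, P, Q, J

Visit A
A → C
C → B
B → G
G → D
D → E
E → N
N → H
H → M
M → K
K → F
K → I
I → L
L → O
L → P
P → Q
G → J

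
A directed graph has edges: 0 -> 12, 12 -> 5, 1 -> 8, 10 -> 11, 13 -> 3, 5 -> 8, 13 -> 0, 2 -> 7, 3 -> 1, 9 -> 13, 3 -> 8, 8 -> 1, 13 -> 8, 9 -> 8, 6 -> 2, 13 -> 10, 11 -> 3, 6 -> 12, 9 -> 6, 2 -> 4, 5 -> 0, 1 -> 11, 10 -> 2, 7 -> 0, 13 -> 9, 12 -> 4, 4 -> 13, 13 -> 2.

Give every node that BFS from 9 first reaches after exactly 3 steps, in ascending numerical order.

Level 0: 9
Level 1: 6, 8, 13
Level 2: 0, 1, 2, 3, 10, 12
Level 3: 4, 5, 7, 11

4, 5, 7, 11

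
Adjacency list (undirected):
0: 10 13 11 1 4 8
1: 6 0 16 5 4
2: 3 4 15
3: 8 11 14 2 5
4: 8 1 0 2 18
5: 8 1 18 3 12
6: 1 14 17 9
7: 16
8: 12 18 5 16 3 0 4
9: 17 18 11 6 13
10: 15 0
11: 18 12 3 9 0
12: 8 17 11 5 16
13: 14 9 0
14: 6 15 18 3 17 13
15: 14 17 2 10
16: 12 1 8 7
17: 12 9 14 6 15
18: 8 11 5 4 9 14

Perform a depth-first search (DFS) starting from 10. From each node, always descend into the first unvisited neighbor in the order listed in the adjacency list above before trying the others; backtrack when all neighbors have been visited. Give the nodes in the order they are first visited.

Visit 10
10 → 15
15 → 14
14 → 6
6 → 1
1 → 0
0 → 13
13 → 9
9 → 17
17 → 12
12 → 8
8 → 18
18 → 11
11 → 3
3 → 2
2 → 4
3 → 5
8 → 16
16 → 7

10, 15, 14, 6, 1, 0, 13, 9, 17, 12, 8, 18, 11, 3, 2, 4, 5, 16, 7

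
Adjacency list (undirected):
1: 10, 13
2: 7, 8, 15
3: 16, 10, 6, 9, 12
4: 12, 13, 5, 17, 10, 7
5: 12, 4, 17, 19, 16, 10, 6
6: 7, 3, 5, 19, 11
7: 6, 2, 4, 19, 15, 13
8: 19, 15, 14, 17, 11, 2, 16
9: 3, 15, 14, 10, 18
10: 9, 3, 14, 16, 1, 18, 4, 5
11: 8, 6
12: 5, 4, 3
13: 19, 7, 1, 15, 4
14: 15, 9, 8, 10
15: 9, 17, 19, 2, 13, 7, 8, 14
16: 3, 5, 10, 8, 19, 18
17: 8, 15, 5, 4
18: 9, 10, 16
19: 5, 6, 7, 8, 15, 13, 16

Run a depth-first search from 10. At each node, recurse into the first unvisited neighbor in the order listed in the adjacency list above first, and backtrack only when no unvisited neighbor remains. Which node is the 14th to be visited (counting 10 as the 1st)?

Visit 10
10 → 9
9 → 3
3 → 16
16 → 5
5 → 12
12 → 4
4 → 13
13 → 19
19 → 6
6 → 7
7 → 2
2 → 8
8 → 15
15 → 17
15 → 14
8 → 11
13 → 1
16 → 18

Visit order: 10, 9, 3, 16, 5, 12, 4, 13, 19, 6, 7, 2, 8, 15, 17, 14, 11, 1, 18

15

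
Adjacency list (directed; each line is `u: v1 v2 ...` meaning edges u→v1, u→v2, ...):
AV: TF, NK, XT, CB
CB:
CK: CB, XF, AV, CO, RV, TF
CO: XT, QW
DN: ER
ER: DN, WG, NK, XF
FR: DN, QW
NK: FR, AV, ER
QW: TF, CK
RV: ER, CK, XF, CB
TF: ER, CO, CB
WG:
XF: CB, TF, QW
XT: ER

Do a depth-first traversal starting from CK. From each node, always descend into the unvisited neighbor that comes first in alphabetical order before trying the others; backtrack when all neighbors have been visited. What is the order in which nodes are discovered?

CK, AV, CB, NK, ER, DN, WG, XF, QW, TF, CO, XT, FR, RV

Visit CK
CK → AV
AV → CB
AV → NK
NK → ER
ER → DN
ER → WG
ER → XF
XF → QW
QW → TF
TF → CO
CO → XT
NK → FR
CK → RV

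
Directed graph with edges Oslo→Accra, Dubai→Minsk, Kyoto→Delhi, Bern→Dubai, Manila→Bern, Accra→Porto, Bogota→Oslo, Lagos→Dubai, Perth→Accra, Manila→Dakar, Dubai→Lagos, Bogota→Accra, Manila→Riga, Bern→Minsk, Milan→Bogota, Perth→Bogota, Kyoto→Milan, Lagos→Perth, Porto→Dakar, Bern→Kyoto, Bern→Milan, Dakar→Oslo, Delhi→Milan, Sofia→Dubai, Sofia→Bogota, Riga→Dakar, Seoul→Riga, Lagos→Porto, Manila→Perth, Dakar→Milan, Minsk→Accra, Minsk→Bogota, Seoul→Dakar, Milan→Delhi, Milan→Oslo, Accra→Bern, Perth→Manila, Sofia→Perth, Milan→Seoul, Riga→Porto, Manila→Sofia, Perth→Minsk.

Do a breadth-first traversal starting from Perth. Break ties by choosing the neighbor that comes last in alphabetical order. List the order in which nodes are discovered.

Visit Perth; enqueue Minsk, Manila, Bogota, Accra → queue [Minsk, Manila, Bogota, Accra]
Visit Minsk → queue [Manila, Bogota, Accra]
Visit Manila; enqueue Sofia, Riga, Dakar, Bern → queue [Bogota, Accra, Sofia, Riga, Dakar, Bern]
Visit Bogota; enqueue Oslo → queue [Accra, Sofia, Riga, Dakar, Bern, Oslo]
Visit Accra; enqueue Porto → queue [Sofia, Riga, Dakar, Bern, Oslo, Porto]
Visit Sofia; enqueue Dubai → queue [Riga, Dakar, Bern, Oslo, Porto, Dubai]
Visit Riga → queue [Dakar, Bern, Oslo, Porto, Dubai]
Visit Dakar; enqueue Milan → queue [Bern, Oslo, Porto, Dubai, Milan]
Visit Bern; enqueue Kyoto → queue [Oslo, Porto, Dubai, Milan, Kyoto]
Visit Oslo → queue [Porto, Dubai, Milan, Kyoto]
Visit Porto → queue [Dubai, Milan, Kyoto]
Visit Dubai; enqueue Lagos → queue [Milan, Kyoto, Lagos]
Visit Milan; enqueue Seoul, Delhi → queue [Kyoto, Lagos, Seoul, Delhi]
Visit Kyoto → queue [Lagos, Seoul, Delhi]
Visit Lagos → queue [Seoul, Delhi]
Visit Seoul → queue [Delhi]
Visit Delhi → queue []

Perth -> Minsk -> Manila -> Bogota -> Accra -> Sofia -> Riga -> Dakar -> Bern -> Oslo -> Porto -> Dubai -> Milan -> Kyoto -> Lagos -> Seoul -> Delhi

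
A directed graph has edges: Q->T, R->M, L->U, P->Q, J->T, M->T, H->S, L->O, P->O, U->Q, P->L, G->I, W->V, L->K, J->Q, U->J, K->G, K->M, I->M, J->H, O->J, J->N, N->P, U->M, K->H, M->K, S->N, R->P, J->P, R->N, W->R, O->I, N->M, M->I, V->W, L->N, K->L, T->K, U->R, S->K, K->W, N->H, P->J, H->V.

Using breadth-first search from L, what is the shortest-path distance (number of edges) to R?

2

Level 0: L
Level 1: K, N, O, U
Level 2: G, H, I, J, M, P, Q, R, W
Level 3: S, T, V
R first appears at level 2.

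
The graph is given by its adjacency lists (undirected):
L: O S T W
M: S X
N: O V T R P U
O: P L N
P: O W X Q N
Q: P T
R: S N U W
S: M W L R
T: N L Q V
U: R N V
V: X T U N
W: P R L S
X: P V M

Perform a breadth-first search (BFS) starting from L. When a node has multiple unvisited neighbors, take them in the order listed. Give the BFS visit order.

Visit L; enqueue O, S, T, W → queue [O, S, T, W]
Visit O; enqueue P, N → queue [S, T, W, P, N]
Visit S; enqueue M, R → queue [T, W, P, N, M, R]
Visit T; enqueue Q, V → queue [W, P, N, M, R, Q, V]
Visit W → queue [P, N, M, R, Q, V]
Visit P; enqueue X → queue [N, M, R, Q, V, X]
Visit N; enqueue U → queue [M, R, Q, V, X, U]
Visit M → queue [R, Q, V, X, U]
Visit R → queue [Q, V, X, U]
Visit Q → queue [V, X, U]
Visit V → queue [X, U]
Visit X → queue [U]
Visit U → queue []

L → O → S → T → W → P → N → M → R → Q → V → X → U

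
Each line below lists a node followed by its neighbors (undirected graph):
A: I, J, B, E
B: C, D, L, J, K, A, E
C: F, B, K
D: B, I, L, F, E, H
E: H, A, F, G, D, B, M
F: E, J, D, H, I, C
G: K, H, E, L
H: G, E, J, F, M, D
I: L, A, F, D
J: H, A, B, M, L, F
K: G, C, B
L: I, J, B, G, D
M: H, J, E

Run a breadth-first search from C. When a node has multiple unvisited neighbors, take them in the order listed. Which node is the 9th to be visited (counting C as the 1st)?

I

Visit C; enqueue F, B, K → queue [F, B, K]
Visit F; enqueue E, J, D, H, I → queue [B, K, E, J, D, H, I]
Visit B; enqueue L, A → queue [K, E, J, D, H, I, L, A]
Visit K; enqueue G → queue [E, J, D, H, I, L, A, G]
Visit E; enqueue M → queue [J, D, H, I, L, A, G, M]
Visit J → queue [D, H, I, L, A, G, M]
Visit D → queue [H, I, L, A, G, M]
Visit H → queue [I, L, A, G, M]
Visit I → queue [L, A, G, M]
Visit L → queue [A, G, M]
Visit A → queue [G, M]
Visit G → queue [M]
Visit M → queue []

Visit order: C, F, B, K, E, J, D, H, I, L, A, G, M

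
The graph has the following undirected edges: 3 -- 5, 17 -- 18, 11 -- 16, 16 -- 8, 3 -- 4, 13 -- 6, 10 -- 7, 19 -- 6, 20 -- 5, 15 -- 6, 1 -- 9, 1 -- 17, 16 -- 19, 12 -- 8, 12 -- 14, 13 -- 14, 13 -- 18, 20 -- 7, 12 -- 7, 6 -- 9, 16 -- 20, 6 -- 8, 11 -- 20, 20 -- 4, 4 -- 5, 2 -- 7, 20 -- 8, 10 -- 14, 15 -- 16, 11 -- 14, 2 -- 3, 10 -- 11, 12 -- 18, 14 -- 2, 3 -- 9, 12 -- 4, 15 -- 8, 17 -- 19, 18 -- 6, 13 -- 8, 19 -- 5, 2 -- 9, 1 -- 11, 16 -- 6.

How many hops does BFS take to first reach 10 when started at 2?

Level 0: 2
Level 1: 3, 7, 9, 14
Level 2: 1, 4, 5, 6, 10, 11, 12, 13, 20
Level 3: 8, 15, 16, 17, 18, 19
10 first appears at level 2.

2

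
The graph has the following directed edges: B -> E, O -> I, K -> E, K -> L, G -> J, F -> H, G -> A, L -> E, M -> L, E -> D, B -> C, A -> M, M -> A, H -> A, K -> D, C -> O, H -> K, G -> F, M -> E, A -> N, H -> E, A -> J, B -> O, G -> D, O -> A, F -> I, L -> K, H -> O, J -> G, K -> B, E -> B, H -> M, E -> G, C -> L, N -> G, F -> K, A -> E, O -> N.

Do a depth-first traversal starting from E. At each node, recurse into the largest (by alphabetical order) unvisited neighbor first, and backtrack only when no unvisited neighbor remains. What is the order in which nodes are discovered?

Visit E
E → G
G → J
G → F
F → K
K → L
K → D
K → B
B → O
O → N
O → I
O → A
A → M
B → C
F → H

E, G, J, F, K, L, D, B, O, N, I, A, M, C, H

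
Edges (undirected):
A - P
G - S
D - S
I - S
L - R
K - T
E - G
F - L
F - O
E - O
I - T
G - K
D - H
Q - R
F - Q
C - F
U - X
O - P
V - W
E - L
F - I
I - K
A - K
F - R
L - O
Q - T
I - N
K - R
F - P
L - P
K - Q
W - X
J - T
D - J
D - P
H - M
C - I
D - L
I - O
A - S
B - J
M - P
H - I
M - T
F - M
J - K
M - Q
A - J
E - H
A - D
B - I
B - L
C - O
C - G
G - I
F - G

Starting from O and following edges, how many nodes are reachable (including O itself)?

BFS from O visits: O, C, E, F, I, L, P, G, H, M, Q, R, B, K, N, S, T, D, A, J
Reachable nodes: 20 of 24 total.

20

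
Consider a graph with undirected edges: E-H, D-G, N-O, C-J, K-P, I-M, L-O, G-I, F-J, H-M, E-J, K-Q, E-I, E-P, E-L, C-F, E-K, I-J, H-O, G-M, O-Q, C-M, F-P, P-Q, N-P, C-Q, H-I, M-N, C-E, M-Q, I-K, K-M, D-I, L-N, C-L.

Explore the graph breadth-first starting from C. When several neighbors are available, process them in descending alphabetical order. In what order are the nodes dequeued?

Visit C; enqueue Q, M, L, J, F, E → queue [Q, M, L, J, F, E]
Visit Q; enqueue P, O, K → queue [M, L, J, F, E, P, O, K]
Visit M; enqueue N, I, H, G → queue [L, J, F, E, P, O, K, N, I, H, G]
Visit L → queue [J, F, E, P, O, K, N, I, H, G]
Visit J → queue [F, E, P, O, K, N, I, H, G]
Visit F → queue [E, P, O, K, N, I, H, G]
Visit E → queue [P, O, K, N, I, H, G]
Visit P → queue [O, K, N, I, H, G]
Visit O → queue [K, N, I, H, G]
Visit K → queue [N, I, H, G]
Visit N → queue [I, H, G]
Visit I; enqueue D → queue [H, G, D]
Visit H → queue [G, D]
Visit G → queue [D]
Visit D → queue []

C → Q → M → L → J → F → E → P → O → K → N → I → H → G → D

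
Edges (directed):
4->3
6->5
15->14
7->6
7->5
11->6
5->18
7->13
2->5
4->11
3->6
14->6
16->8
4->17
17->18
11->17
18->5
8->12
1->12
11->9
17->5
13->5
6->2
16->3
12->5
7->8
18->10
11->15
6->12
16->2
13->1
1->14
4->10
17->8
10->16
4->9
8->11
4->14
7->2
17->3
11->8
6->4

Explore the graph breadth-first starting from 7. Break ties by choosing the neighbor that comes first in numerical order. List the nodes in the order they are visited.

Visit 7; enqueue 2, 5, 6, 8, 13 → queue [2, 5, 6, 8, 13]
Visit 2 → queue [5, 6, 8, 13]
Visit 5; enqueue 18 → queue [6, 8, 13, 18]
Visit 6; enqueue 4, 12 → queue [8, 13, 18, 4, 12]
Visit 8; enqueue 11 → queue [13, 18, 4, 12, 11]
Visit 13; enqueue 1 → queue [18, 4, 12, 11, 1]
Visit 18; enqueue 10 → queue [4, 12, 11, 1, 10]
Visit 4; enqueue 3, 9, 14, 17 → queue [12, 11, 1, 10, 3, 9, 14, 17]
Visit 12 → queue [11, 1, 10, 3, 9, 14, 17]
Visit 11; enqueue 15 → queue [1, 10, 3, 9, 14, 17, 15]
Visit 1 → queue [10, 3, 9, 14, 17, 15]
Visit 10; enqueue 16 → queue [3, 9, 14, 17, 15, 16]
Visit 3 → queue [9, 14, 17, 15, 16]
Visit 9 → queue [14, 17, 15, 16]
Visit 14 → queue [17, 15, 16]
Visit 17 → queue [15, 16]
Visit 15 → queue [16]
Visit 16 → queue []

7, 2, 5, 6, 8, 13, 18, 4, 12, 11, 1, 10, 3, 9, 14, 17, 15, 16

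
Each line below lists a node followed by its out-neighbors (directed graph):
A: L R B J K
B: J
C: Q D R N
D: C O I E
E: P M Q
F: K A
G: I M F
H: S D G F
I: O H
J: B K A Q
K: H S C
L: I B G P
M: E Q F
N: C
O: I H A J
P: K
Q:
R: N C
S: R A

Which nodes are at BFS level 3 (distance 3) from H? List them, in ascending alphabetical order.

B, J, L, N, P, Q

Level 0: H
Level 1: D, F, G, S
Level 2: A, C, E, I, K, M, O, R
Level 3: B, J, L, N, P, Q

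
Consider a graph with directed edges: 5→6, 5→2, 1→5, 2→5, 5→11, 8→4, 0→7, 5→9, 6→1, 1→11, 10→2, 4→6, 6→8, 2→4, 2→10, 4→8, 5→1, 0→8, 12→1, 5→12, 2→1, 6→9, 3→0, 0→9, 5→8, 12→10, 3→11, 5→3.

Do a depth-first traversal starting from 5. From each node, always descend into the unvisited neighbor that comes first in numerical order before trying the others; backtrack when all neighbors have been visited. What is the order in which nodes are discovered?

Visit 5
5 → 1
1 → 11
5 → 2
2 → 4
4 → 6
6 → 8
6 → 9
2 → 10
5 → 3
3 → 0
0 → 7
5 → 12

5 -> 1 -> 11 -> 2 -> 4 -> 6 -> 8 -> 9 -> 10 -> 3 -> 0 -> 7 -> 12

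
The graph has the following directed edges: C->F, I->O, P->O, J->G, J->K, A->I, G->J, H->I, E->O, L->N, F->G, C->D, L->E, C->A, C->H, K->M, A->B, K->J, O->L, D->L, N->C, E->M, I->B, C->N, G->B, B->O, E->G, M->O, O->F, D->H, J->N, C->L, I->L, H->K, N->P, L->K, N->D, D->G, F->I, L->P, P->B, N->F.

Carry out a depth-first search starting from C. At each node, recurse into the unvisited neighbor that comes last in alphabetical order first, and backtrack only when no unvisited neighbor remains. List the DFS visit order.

Visit C
C → N
N → P
P → O
O → L
L → K
K → M
K → J
J → G
G → B
L → E
O → F
F → I
N → D
D → H
C → A

C -> N -> P -> O -> L -> K -> M -> J -> G -> B -> E -> F -> I -> D -> H -> A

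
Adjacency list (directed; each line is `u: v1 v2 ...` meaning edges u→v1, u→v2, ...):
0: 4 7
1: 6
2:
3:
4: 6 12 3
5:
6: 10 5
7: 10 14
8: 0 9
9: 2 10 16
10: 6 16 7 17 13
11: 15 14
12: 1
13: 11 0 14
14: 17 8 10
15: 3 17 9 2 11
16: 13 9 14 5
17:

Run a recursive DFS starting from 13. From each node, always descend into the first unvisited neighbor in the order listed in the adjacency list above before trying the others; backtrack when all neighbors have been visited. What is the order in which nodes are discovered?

13, 11, 15, 3, 17, 9, 2, 10, 6, 5, 16, 14, 8, 0, 4, 12, 1, 7

Visit 13
13 → 11
11 → 15
15 → 3
15 → 17
15 → 9
9 → 2
9 → 10
10 → 6
6 → 5
10 → 16
16 → 14
14 → 8
8 → 0
0 → 4
4 → 12
12 → 1
0 → 7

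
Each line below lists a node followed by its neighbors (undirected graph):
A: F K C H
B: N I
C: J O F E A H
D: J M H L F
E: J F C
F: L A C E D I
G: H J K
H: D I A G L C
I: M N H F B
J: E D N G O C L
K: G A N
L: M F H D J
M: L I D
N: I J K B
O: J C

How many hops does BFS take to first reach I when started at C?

Level 0: C
Level 1: A, E, F, H, J, O
Level 2: D, G, I, K, L, N
Level 3: B, M
I first appears at level 2.

2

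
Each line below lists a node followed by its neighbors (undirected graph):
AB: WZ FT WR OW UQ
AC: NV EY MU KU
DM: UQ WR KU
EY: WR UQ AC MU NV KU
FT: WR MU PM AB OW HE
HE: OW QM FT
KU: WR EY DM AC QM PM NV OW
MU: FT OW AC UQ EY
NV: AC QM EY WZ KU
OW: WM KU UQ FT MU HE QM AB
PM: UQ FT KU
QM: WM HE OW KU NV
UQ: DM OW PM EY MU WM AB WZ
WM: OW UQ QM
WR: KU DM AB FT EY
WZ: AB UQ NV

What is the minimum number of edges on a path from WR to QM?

Level 0: WR
Level 1: AB, DM, EY, FT, KU
Level 2: AC, HE, MU, NV, OW, PM, QM, UQ, WZ
Level 3: WM
QM first appears at level 2.

2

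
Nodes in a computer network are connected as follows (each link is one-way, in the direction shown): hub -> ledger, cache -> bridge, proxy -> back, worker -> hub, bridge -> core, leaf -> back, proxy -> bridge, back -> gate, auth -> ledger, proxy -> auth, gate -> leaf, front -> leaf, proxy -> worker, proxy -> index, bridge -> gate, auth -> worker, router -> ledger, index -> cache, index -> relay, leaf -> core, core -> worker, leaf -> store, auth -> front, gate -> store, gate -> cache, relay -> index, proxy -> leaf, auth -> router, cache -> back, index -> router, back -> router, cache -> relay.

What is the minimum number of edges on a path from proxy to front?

2

Level 0: proxy
Level 1: auth, back, bridge, index, leaf, worker
Level 2: cache, core, front, gate, hub, ledger, relay, router, store
front first appears at level 2.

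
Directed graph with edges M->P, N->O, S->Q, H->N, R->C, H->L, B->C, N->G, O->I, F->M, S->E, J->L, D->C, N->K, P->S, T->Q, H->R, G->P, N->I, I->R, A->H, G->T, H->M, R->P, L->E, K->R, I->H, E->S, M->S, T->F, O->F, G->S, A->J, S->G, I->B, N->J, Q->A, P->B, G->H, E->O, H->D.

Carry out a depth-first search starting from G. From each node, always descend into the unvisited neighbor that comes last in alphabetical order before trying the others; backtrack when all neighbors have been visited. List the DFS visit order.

Visit G
G → T
T → Q
Q → A
A → J
J → L
L → E
E → S
E → O
O → I
I → R
R → P
P → B
B → C
I → H
H → N
N → K
H → M
H → D
O → F

G, T, Q, A, J, L, E, S, O, I, R, P, B, C, H, N, K, M, D, F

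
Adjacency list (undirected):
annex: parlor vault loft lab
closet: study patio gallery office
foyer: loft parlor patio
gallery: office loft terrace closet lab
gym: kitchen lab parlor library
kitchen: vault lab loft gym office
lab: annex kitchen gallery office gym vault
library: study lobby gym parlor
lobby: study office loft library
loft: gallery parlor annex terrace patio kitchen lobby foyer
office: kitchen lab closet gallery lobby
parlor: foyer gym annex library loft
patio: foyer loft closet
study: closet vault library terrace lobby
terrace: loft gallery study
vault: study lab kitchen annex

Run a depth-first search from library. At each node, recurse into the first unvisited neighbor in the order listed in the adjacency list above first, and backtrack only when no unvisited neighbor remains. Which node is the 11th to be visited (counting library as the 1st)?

Visit library
library → study
study → closet
closet → patio
patio → foyer
foyer → loft
loft → gallery
gallery → office
office → kitchen
kitchen → vault
vault → lab
lab → annex
annex → parlor
parlor → gym
office → lobby
gallery → terrace

Visit order: library, study, closet, patio, foyer, loft, gallery, office, kitchen, vault, lab, annex, parlor, gym, lobby, terrace

lab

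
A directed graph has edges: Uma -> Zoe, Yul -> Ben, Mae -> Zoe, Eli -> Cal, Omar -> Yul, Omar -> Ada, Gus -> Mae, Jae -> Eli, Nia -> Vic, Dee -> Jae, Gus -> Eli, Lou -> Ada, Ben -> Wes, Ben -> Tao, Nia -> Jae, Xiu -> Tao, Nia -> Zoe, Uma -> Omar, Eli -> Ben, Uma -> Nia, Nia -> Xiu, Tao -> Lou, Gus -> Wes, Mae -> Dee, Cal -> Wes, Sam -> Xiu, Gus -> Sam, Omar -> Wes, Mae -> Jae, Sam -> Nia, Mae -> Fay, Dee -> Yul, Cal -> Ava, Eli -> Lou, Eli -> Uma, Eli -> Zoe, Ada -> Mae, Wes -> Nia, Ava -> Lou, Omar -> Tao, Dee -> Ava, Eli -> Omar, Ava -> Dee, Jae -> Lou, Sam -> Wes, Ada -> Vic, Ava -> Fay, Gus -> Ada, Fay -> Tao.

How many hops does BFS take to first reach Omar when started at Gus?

2

Level 0: Gus
Level 1: Ada, Eli, Mae, Sam, Wes
Level 2: Ben, Cal, Dee, Fay, Jae, Lou, Nia, Omar, Uma, Vic, Xiu, Zoe
Level 3: Ava, Tao, Yul
Omar first appears at level 2.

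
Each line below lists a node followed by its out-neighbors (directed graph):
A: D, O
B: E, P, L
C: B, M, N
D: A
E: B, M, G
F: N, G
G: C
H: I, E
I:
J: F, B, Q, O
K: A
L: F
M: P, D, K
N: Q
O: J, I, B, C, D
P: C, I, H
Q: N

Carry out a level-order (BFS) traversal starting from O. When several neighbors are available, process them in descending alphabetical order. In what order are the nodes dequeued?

Visit O; enqueue J, I, D, C, B → queue [J, I, D, C, B]
Visit J; enqueue Q, F → queue [I, D, C, B, Q, F]
Visit I → queue [D, C, B, Q, F]
Visit D; enqueue A → queue [C, B, Q, F, A]
Visit C; enqueue N, M → queue [B, Q, F, A, N, M]
Visit B; enqueue P, L, E → queue [Q, F, A, N, M, P, L, E]
Visit Q → queue [F, A, N, M, P, L, E]
Visit F; enqueue G → queue [A, N, M, P, L, E, G]
Visit A → queue [N, M, P, L, E, G]
Visit N → queue [M, P, L, E, G]
Visit M; enqueue K → queue [P, L, E, G, K]
Visit P; enqueue H → queue [L, E, G, K, H]
Visit L → queue [E, G, K, H]
Visit E → queue [G, K, H]
Visit G → queue [K, H]
Visit K → queue [H]
Visit H → queue []

O J I D C B Q F A N M P L E G K H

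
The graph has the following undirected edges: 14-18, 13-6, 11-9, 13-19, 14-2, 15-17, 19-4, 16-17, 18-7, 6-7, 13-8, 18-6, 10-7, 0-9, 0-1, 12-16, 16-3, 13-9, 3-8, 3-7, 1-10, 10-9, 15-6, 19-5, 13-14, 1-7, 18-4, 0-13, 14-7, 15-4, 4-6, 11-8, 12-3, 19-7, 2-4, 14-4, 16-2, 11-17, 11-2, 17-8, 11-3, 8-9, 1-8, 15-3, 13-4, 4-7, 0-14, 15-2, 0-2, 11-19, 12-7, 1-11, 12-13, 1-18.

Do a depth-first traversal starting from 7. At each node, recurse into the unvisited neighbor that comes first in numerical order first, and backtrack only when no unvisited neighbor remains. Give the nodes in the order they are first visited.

Visit 7
7 → 1
1 → 0
0 → 2
2 → 4
4 → 6
6 → 13
13 → 8
8 → 3
3 → 11
11 → 9
9 → 10
11 → 17
17 → 15
17 → 16
16 → 12
11 → 19
19 → 5
13 → 14
14 → 18

7, 1, 0, 2, 4, 6, 13, 8, 3, 11, 9, 10, 17, 15, 16, 12, 19, 5, 14, 18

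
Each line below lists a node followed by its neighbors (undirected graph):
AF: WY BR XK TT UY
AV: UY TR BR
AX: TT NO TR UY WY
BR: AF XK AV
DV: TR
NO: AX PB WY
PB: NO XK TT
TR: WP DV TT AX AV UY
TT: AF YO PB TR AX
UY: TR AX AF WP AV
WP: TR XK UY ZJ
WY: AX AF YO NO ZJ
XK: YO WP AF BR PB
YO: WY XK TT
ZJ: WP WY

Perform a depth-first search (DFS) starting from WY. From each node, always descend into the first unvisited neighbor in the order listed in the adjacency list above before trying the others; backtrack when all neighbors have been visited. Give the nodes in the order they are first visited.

WY -> AX -> TT -> AF -> BR -> XK -> YO -> WP -> TR -> DV -> AV -> UY -> ZJ -> PB -> NO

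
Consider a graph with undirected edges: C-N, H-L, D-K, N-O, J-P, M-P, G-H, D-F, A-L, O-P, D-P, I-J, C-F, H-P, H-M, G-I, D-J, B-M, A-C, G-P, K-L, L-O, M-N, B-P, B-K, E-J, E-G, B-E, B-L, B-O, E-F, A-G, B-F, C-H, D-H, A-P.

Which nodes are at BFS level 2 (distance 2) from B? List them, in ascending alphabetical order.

Level 0: B
Level 1: E, F, K, L, M, O, P
Level 2: A, C, D, G, H, J, N
Level 3: I

A, C, D, G, H, J, N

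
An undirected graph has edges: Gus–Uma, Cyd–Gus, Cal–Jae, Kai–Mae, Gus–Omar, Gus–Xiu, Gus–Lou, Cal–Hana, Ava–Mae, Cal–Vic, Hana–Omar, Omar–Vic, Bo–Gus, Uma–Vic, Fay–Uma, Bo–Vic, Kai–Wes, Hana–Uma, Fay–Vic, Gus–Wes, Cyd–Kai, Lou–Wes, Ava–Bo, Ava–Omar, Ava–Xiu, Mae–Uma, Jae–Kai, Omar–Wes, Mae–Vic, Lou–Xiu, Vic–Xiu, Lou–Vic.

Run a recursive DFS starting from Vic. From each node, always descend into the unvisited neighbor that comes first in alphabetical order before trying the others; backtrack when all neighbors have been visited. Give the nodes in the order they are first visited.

Vic -> Bo -> Ava -> Mae -> Kai -> Cyd -> Gus -> Lou -> Wes -> Omar -> Hana -> Cal -> Jae -> Uma -> Fay -> Xiu

Visit Vic
Vic → Bo
Bo → Ava
Ava → Mae
Mae → Kai
Kai → Cyd
Cyd → Gus
Gus → Lou
Lou → Wes
Wes → Omar
Omar → Hana
Hana → Cal
Cal → Jae
Hana → Uma
Uma → Fay
Lou → Xiu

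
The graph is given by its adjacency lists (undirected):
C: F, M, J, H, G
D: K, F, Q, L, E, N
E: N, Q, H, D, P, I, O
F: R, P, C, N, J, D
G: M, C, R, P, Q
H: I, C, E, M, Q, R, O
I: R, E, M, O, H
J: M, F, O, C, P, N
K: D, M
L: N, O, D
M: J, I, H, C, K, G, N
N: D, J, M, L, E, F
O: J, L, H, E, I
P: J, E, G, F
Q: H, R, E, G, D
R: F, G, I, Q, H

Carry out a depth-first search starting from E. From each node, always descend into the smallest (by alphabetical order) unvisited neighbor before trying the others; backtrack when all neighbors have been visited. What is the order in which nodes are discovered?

Visit E
E → D
D → F
F → C
C → G
G → M
M → H
H → I
I → O
O → J
J → N
N → L
J → P
I → R
R → Q
M → K

E, D, F, C, G, M, H, I, O, J, N, L, P, R, Q, K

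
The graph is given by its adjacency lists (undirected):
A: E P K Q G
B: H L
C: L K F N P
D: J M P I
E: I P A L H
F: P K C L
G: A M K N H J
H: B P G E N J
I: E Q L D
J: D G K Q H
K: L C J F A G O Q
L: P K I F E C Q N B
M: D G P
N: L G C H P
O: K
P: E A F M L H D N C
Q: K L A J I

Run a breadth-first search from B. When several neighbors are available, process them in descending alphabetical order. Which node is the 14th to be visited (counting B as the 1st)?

A

Visit B; enqueue L, H → queue [L, H]
Visit L; enqueue Q, P, N, K, I, F, E, C → queue [H, Q, P, N, K, I, F, E, C]
Visit H; enqueue J, G → queue [Q, P, N, K, I, F, E, C, J, G]
Visit Q; enqueue A → queue [P, N, K, I, F, E, C, J, G, A]
Visit P; enqueue M, D → queue [N, K, I, F, E, C, J, G, A, M, D]
Visit N → queue [K, I, F, E, C, J, G, A, M, D]
Visit K; enqueue O → queue [I, F, E, C, J, G, A, M, D, O]
Visit I → queue [F, E, C, J, G, A, M, D, O]
Visit F → queue [E, C, J, G, A, M, D, O]
Visit E → queue [C, J, G, A, M, D, O]
Visit C → queue [J, G, A, M, D, O]
Visit J → queue [G, A, M, D, O]
Visit G → queue [A, M, D, O]
Visit A → queue [M, D, O]
Visit M → queue [D, O]
Visit D → queue [O]
Visit O → queue []

Visit order: B, L, H, Q, P, N, K, I, F, E, C, J, G, A, M, D, O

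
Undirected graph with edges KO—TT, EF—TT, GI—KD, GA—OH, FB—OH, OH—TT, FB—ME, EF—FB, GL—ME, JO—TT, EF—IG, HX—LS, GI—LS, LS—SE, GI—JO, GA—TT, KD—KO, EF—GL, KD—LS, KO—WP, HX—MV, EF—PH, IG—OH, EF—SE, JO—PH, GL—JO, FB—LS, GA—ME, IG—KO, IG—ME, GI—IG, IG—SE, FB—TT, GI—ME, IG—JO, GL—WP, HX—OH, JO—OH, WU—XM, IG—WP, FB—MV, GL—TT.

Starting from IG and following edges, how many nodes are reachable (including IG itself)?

BFS from IG visits: IG, EF, GI, JO, KO, ME, OH, SE, WP, FB, GL, PH, TT, KD, LS, GA, HX, MV
Reachable nodes: 18 of 20 total.

18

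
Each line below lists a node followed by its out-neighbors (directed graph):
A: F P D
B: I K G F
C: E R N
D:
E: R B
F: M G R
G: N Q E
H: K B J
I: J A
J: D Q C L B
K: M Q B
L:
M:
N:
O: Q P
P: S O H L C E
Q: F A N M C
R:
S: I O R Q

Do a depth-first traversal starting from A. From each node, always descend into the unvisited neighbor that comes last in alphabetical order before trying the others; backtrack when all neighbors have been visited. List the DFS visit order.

Visit A
A → P
P → S
S → R
S → Q
Q → N
Q → M
Q → F
F → G
G → E
E → B
B → K
B → I
I → J
J → L
J → D
J → C
S → O
P → H

A, P, S, R, Q, N, M, F, G, E, B, K, I, J, L, D, C, O, H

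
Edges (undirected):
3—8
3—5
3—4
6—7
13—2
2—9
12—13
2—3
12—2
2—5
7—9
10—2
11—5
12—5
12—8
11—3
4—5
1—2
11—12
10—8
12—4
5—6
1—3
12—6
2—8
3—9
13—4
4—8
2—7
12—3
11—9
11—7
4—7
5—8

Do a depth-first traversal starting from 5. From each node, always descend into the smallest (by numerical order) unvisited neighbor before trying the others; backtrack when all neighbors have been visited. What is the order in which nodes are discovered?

5 → 2 → 1 → 3 → 4 → 7 → 6 → 12 → 8 → 10 → 11 → 9 → 13

Visit 5
5 → 2
2 → 1
1 → 3
3 → 4
4 → 7
7 → 6
6 → 12
12 → 8
8 → 10
12 → 11
11 → 9
12 → 13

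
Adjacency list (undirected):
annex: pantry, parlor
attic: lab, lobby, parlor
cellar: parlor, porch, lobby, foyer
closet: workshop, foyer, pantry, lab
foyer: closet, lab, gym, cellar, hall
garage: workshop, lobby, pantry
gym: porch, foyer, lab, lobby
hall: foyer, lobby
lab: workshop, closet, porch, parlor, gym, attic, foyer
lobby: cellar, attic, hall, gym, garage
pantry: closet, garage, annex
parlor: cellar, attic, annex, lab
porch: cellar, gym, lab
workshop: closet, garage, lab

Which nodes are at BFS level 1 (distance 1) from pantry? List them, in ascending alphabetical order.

annex, closet, garage

Level 0: pantry
Level 1: annex, closet, garage
Level 2: foyer, lab, lobby, parlor, workshop
Level 3: attic, cellar, gym, hall, porch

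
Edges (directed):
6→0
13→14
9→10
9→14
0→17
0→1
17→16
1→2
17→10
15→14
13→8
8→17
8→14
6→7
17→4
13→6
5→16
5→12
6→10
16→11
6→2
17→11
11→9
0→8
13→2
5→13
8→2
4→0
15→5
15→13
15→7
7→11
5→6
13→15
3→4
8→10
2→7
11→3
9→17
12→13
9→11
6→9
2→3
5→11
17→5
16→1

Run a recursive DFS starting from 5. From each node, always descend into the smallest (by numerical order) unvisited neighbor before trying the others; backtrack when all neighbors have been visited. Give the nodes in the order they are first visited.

Visit 5
5 → 6
6 → 0
0 → 1
1 → 2
2 → 3
3 → 4
2 → 7
7 → 11
11 → 9
9 → 10
9 → 14
9 → 17
17 → 16
0 → 8
5 → 12
12 → 13
13 → 15

5 6 0 1 2 3 4 7 11 9 10 14 17 16 8 12 13 15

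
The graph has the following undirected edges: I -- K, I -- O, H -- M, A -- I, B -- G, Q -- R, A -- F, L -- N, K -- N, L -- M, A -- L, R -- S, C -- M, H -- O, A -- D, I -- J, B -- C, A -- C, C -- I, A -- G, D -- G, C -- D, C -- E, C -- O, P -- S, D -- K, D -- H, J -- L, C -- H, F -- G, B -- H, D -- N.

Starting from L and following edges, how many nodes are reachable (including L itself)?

15

BFS from L visits: L, A, J, M, N, C, D, F, G, I, H, K, B, E, O
Reachable nodes: 15 of 19 total.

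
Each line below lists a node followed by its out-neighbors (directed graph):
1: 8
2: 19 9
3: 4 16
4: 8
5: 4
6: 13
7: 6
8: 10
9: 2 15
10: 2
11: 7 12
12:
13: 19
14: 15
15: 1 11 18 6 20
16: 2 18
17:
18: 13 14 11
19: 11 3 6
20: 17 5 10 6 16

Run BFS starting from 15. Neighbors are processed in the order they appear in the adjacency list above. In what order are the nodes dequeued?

15 -> 1 -> 11 -> 18 -> 6 -> 20 -> 8 -> 7 -> 12 -> 13 -> 14 -> 17 -> 5 -> 10 -> 16 -> 19 -> 4 -> 2 -> 3 -> 9

Visit 15; enqueue 1, 11, 18, 6, 20 → queue [1, 11, 18, 6, 20]
Visit 1; enqueue 8 → queue [11, 18, 6, 20, 8]
Visit 11; enqueue 7, 12 → queue [18, 6, 20, 8, 7, 12]
Visit 18; enqueue 13, 14 → queue [6, 20, 8, 7, 12, 13, 14]
Visit 6 → queue [20, 8, 7, 12, 13, 14]
Visit 20; enqueue 17, 5, 10, 16 → queue [8, 7, 12, 13, 14, 17, 5, 10, 16]
Visit 8 → queue [7, 12, 13, 14, 17, 5, 10, 16]
Visit 7 → queue [12, 13, 14, 17, 5, 10, 16]
Visit 12 → queue [13, 14, 17, 5, 10, 16]
Visit 13; enqueue 19 → queue [14, 17, 5, 10, 16, 19]
Visit 14 → queue [17, 5, 10, 16, 19]
Visit 17 → queue [5, 10, 16, 19]
Visit 5; enqueue 4 → queue [10, 16, 19, 4]
Visit 10; enqueue 2 → queue [16, 19, 4, 2]
Visit 16 → queue [19, 4, 2]
Visit 19; enqueue 3 → queue [4, 2, 3]
Visit 4 → queue [2, 3]
Visit 2; enqueue 9 → queue [3, 9]
Visit 3 → queue [9]
Visit 9 → queue []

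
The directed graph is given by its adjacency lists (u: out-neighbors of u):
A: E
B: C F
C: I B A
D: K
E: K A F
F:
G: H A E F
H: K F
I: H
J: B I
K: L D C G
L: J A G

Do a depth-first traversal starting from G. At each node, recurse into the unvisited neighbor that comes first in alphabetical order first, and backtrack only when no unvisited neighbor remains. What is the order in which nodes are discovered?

G → A → E → F → K → C → B → I → H → D → L → J

Visit G
G → A
A → E
E → F
E → K
K → C
C → B
C → I
I → H
K → D
K → L
L → J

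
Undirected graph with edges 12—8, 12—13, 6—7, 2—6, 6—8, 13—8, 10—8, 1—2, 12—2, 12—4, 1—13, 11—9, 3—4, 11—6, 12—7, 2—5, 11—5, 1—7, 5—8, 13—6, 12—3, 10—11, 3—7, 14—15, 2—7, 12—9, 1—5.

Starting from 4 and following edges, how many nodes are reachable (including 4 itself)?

13

BFS from 4 visits: 4, 12, 3, 13, 9, 8, 7, 2, 6, 1, 11, 10, 5
Reachable nodes: 13 of 15 total.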